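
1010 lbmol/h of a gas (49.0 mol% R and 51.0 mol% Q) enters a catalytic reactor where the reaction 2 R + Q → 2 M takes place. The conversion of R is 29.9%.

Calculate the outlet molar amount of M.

148 lbmol/h

R reacted = 0.299 × 494.9 = 148 lbmol/h; ν_R = −2, so ξ = 148/2 = 73.99 lbmol/h.
Outlet amounts (n = n₀ + ν ξ):
  R: 494.9 − 2(73.99) = 346.9
  Q: 515.1 − 1(73.99) = 441.1
  M: 0 + 2(73.99) = 148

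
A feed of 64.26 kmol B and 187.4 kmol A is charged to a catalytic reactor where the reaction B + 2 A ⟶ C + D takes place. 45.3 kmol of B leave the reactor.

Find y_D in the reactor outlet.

For B: n = n₀ − 1ξ → 45.3 = 64.26 − 1ξ, giving ξ = 18.96 kmol.
Outlet amounts (n = n₀ + ν ξ):
  B: 64.26 − 1(18.96) = 45.3
  A: 187.4 − 2(18.96) = 149.5
  C: 0 + 1(18.96) = 18.96
  D: 0 + 1(18.96) = 18.96
Total out = 232.7 kmol; y_D = 18.96 / 232.7 = 0.08148.

0.0815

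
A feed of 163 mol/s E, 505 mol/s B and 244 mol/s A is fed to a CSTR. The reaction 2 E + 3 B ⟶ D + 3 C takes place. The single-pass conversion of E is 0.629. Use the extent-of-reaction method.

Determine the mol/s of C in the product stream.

154 mol/s

E reacted = 0.629 × 163 = 102.5 mol/s; ν_E = −2, so ξ = 102.5/2 = 51.26 mol/s.
Outlet amounts (n = n₀ + ν ξ):
  E: 163 − 2(51.26) = 60.47
  B: 505 − 3(51.26) = 351.2
  D: 0 + 1(51.26) = 51.26
  C: 0 + 3(51.26) = 153.8
  A: 244 (inert)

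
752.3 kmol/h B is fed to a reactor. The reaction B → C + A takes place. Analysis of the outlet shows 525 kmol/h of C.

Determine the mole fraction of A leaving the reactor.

0.411

For C: n = n₀ + 1ξ → 525 = 0 + 1ξ, giving ξ = 525 kmol/h.
Outlet amounts (n = n₀ + ν ξ):
  B: 752.3 − 1(525) = 227.3
  C: 0 + 1(525) = 525
  A: 0 + 1(525) = 525
Total out = 1277 kmol/h; y_A = 525 / 1277 = 0.411.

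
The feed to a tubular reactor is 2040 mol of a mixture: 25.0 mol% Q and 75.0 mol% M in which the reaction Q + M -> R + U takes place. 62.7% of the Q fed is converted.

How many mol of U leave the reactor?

Q reacted = 0.627 × 510 = 319.8 mol; ν_Q = −1, so ξ = 319.8/1 = 319.8 mol.
Outlet amounts (n = n₀ + ν ξ):
  Q: 510 − 1(319.8) = 190.2
  M: 1530 − 1(319.8) = 1210
  R: 0 + 1(319.8) = 319.8
  U: 0 + 1(319.8) = 319.8

320 mol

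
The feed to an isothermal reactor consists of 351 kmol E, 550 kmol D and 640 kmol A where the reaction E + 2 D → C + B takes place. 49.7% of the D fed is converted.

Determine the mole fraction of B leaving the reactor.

D reacted = 0.497 × 550 = 273.4 kmol; ν_D = −2, so ξ = 273.4/2 = 136.7 kmol.
Outlet amounts (n = n₀ + ν ξ):
  E: 351 − 1(136.7) = 214.3
  D: 550 − 2(136.7) = 276.6
  C: 0 + 1(136.7) = 136.7
  B: 0 + 1(136.7) = 136.7
  A: 640 (inert)
Total out = 1404 kmol; y_B = 136.7 / 1404 = 0.09732.

0.0973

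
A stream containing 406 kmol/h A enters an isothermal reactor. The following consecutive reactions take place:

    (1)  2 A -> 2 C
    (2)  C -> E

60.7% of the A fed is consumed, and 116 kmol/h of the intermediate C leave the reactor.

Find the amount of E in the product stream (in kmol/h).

130 kmol/h

Conversion of A: A consumed = 2ξ₁ = 0.607 × 406 → ξ₁ = 123.2 kmol/h.
C balance: n_C = 0 + 2ξ₁ − 1ξ₂ = 116 → ξ₂ = (2·123.2 − 116)/1 = 130.4 kmol/h.
Outlet amounts (n = n₀ + Σ ν·ξ):
  A: 406 − 2(123.2) = 159.6
  C: 0 + 2(123.2) − 1(130.4) = 116
  E: 0 + 1(130.4) = 130.4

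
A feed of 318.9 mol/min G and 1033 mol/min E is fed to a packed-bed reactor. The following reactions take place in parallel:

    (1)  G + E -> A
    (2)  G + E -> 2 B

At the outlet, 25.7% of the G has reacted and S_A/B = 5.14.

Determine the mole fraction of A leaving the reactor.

0.0585

Conversion of G: G consumed = 0.257 × 318.9 = 81.96 mol/min = 1ξ₁ + 1ξ₂.
Selectivity: 1ξ₁ / (2ξ₂) = 5.14 → ξ₁ = 10.28 ξ₂.
Substitute: (1·10.28 + 1) ξ₂ = 81.96 → ξ₂ = 7.266 mol/min, ξ₁ = 74.69 mol/min.
Outlet amounts (n = n₀ + Σ ν·ξ):
  G: 318.9 − 1(74.69) − 1(7.266) = 236.9
  E: 1033 − 1(74.69) − 1(7.266) = 951
  A: 0 + 1(74.69) = 74.69
  B: 0 + 2(7.266) = 14.53
Total out = 1277 mol/min; y_A = 74.69 / 1277 = 0.05848.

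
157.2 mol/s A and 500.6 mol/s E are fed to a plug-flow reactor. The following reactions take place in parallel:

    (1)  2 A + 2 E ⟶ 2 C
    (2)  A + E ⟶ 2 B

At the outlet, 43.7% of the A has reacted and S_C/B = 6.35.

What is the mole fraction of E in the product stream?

0.727

Conversion of A: A consumed = 0.437 × 157.2 = 68.7 mol/s = 2ξ₁ + 1ξ₂.
Selectivity: 2ξ₁ / (2ξ₂) = 6.35 → ξ₁ = 6.35 ξ₂.
Substitute: (2·6.35 + 1) ξ₂ = 68.7 → ξ₂ = 5.014 mol/s, ξ₁ = 31.84 mol/s.
Outlet amounts (n = n₀ + Σ ν·ξ):
  A: 157.2 − 2(31.84) − 1(5.014) = 88.5
  E: 500.6 − 2(31.84) − 1(5.014) = 431.9
  C: 0 + 2(31.84) = 63.68
  B: 0 + 2(5.014) = 10.03
Total out = 594.1 mol/s; y_E = 431.9 / 594.1 = 0.727.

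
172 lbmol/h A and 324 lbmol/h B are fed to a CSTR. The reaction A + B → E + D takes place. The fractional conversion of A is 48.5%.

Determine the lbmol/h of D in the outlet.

83.4 lbmol/h

A reacted = 0.485 × 172 = 83.42 lbmol/h; ν_A = −1, so ξ = 83.42/1 = 83.42 lbmol/h.
Outlet amounts (n = n₀ + ν ξ):
  A: 172 − 1(83.42) = 88.58
  B: 324 − 1(83.42) = 240.6
  E: 0 + 1(83.42) = 83.42
  D: 0 + 1(83.42) = 83.42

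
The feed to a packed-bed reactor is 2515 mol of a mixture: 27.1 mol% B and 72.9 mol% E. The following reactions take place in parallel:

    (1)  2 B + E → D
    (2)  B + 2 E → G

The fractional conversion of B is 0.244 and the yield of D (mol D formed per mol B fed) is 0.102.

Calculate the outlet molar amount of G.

Yield of D: 1ξ₁ / 681.6 = 0.102 → ξ₁ = 69.52 mol.
Conversion of B: 2ξ₁ + 1ξ₂ = 0.244 × 681.6 = 166.3 → ξ₂ = 27.26 mol.
Outlet amounts (n = n₀ + Σ ν·ξ):
  B: 681.6 − 2(69.52) − 1(27.26) = 515.3
  E: 1833 − 1(69.52) − 2(27.26) = 1709
  D: 0 + 1(69.52) = 69.52
  G: 0 + 1(27.26) = 27.26

27.3 mol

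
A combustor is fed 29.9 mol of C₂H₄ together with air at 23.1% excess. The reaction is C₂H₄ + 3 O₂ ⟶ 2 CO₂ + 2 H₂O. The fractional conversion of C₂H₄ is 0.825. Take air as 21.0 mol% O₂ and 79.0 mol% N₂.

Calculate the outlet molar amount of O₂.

36.4 mol

Stoichiometric O₂ = 3 × 29.9 = 89.7 mol; O₂ fed = 89.7 × 1.231 = 110.4 mol.
N₂ fed = 110.4 × 79/21 = 415.4 mol.
Fuel reacted = 0.825 × 29.9 → ξ = 24.67 mol.
Outlet (n = n₀ + ν ξ):
  C₂H₄: 29.9 − 1(24.67) = 5.233
  O₂: 110.4 − 3(24.67) = 36.42
  N₂: 415.4 (inert)
  CO₂: 0 + 2(24.67) = 49.33
  H₂O: 0 + 2(24.67) = 49.33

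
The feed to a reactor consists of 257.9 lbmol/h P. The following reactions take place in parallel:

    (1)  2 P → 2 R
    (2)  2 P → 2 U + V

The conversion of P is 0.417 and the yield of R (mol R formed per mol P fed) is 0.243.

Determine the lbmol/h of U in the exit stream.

44.9 lbmol/h

Yield of R: 2ξ₁ / 257.9 = 0.243 → ξ₁ = 31.33 lbmol/h.
Conversion of P: 2ξ₁ + 2ξ₂ = 0.417 × 257.9 = 107.5 → ξ₂ = 22.44 lbmol/h.
Outlet amounts (n = n₀ + Σ ν·ξ):
  P: 257.9 − 2(31.33) − 2(22.44) = 150.4
  R: 0 + 2(31.33) = 62.67
  U: 0 + 2(22.44) = 44.87
  V: 0 + 1(22.44) = 22.44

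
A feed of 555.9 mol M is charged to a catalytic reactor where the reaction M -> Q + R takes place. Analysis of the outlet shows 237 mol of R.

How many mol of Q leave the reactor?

For R: n = n₀ + 1ξ → 237 = 0 + 1ξ, giving ξ = 237 mol.
Outlet amounts (n = n₀ + ν ξ):
  M: 555.9 − 1(237) = 318.9
  Q: 0 + 1(237) = 237
  R: 0 + 1(237) = 237

237 mol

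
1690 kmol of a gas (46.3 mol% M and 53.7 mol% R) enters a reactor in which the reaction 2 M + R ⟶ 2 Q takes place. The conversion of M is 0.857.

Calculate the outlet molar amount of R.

M reacted = 0.857 × 782.5 = 670.6 kmol; ν_M = −2, so ξ = 670.6/2 = 335.3 kmol.
Outlet amounts (n = n₀ + ν ξ):
  M: 782.5 − 2(335.3) = 111.9
  R: 907.5 − 1(335.3) = 572.2
  Q: 0 + 2(335.3) = 670.6

572 kmol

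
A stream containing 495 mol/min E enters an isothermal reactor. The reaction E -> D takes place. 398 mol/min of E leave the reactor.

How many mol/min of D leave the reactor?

For E: n = n₀ − 1ξ → 398 = 495 − 1ξ, giving ξ = 97 mol/min.
Outlet amounts (n = n₀ + ν ξ):
  E: 495 − 1(97) = 398
  D: 0 + 1(97) = 97

97 mol/min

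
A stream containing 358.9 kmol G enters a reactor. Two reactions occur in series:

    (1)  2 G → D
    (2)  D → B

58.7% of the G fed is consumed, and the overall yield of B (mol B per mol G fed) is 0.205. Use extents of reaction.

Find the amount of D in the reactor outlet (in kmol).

31.8 kmol

Conversion of G: G consumed = 2ξ₁ = 0.587 × 358.9 → ξ₁ = 105.3 kmol.
Yield of B: 1ξ₂ / 358.9 = 0.205 → ξ₂ = 73.57 kmol.
Outlet amounts (n = n₀ + Σ ν·ξ):
  G: 358.9 − 2(105.3) = 148.2
  D: 0 + 1(105.3) − 1(73.57) = 31.76
  B: 0 + 1(73.57) = 73.57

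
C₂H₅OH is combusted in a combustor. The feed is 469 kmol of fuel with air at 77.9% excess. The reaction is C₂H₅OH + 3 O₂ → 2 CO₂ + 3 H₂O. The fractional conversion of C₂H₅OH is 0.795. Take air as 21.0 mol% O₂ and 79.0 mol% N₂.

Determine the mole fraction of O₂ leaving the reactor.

0.108

Stoichiometric O₂ = 3 × 469 = 1407 kmol; O₂ fed = 1407 × 1.779 = 2503 kmol.
N₂ fed = 2503 × 79/21 = 9416 kmol.
Fuel reacted = 0.795 × 469 → ξ = 372.9 kmol.
Outlet (n = n₀ + ν ξ):
  C₂H₅OH: 469 − 1(372.9) = 96.14
  O₂: 2503 − 3(372.9) = 1384
  N₂: 9416 (inert)
  CO₂: 0 + 2(372.9) = 745.7
  H₂O: 0 + 3(372.9) = 1119
Total out = 12760 kmol; y_O₂ = 1384 / 12760 = 0.1085.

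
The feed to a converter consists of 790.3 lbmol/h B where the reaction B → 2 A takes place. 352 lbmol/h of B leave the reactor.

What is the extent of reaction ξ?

For B: n = n₀ − 1ξ → 352 = 790.3 − 1ξ, giving ξ = 438.3 lbmol/h.
Outlet amounts (n = n₀ + ν ξ):
  B: 790.3 − 1(438.3) = 352
  A: 0 + 2(438.3) = 876.6

ξ = 438 lbmol/h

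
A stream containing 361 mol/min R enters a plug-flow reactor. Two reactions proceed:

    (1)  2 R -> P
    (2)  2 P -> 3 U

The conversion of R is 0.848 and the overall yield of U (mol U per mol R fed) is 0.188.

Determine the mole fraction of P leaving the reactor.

Conversion of R: R consumed = 2ξ₁ = 0.848 × 361 → ξ₁ = 153.1 mol/min.
Yield of U: 3ξ₂ / 361 = 0.188 → ξ₂ = 22.62 mol/min.
Outlet amounts (n = n₀ + Σ ν·ξ):
  R: 361 − 2(153.1) = 54.87
  P: 0 + 1(153.1) − 2(22.62) = 107.8
  U: 0 + 3(22.62) = 67.87
Total out = 230.6 mol/min; y_P = 107.8 / 230.6 = 0.4676.

0.468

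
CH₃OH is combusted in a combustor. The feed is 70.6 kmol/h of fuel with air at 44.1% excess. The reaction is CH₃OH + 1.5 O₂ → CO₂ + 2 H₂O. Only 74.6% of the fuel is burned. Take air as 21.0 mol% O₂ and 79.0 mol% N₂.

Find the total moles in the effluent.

Stoichiometric O₂ = 1.5 × 70.6 = 105.9 kmol/h; O₂ fed = 105.9 × 1.441 = 152.6 kmol/h.
N₂ fed = 152.6 × 79/21 = 574.1 kmol/h.
Fuel reacted = 0.746 × 70.6 → ξ = 52.67 kmol/h.
Outlet (n = n₀ + ν ξ):
  CH₃OH: 70.6 − 1(52.67) = 17.93
  O₂: 152.6 − 1.5(52.67) = 73.6
  N₂: 574.1 (inert)
  CO₂: 0 + 1(52.67) = 52.67
  H₂O: 0 + 2(52.67) = 105.3
Total out = 17.93 + 73.6 + 574.1 + 52.67 + 105.3 = 823.6 kmol/h.

824 kmol/h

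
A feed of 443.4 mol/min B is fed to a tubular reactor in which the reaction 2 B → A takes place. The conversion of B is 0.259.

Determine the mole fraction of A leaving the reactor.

B reacted = 0.259 × 443.4 = 114.8 mol/min; ν_B = −2, so ξ = 114.8/2 = 57.42 mol/min.
Outlet amounts (n = n₀ + ν ξ):
  B: 443.4 − 2(57.42) = 328.6
  A: 0 + 1(57.42) = 57.42
Total out = 386 mol/min; y_A = 57.42 / 386 = 0.1488.

0.149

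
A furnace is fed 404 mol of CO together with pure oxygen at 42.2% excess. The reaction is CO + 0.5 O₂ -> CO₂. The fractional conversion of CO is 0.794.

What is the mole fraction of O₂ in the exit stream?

0.239

Stoichiometric O₂ = 0.5 × 404 = 202 mol; O₂ fed = 202 × 1.422 = 287.2 mol.
Fuel reacted = 0.794 × 404 → ξ = 320.8 mol.
Outlet (n = n₀ + ν ξ):
  CO: 404 − 1(320.8) = 83.22
  O₂: 287.2 − 0.5(320.8) = 126.9
  CO₂: 0 + 1(320.8) = 320.8
Total out = 530.9 mol; y_O₂ = 126.9 / 530.9 = 0.239.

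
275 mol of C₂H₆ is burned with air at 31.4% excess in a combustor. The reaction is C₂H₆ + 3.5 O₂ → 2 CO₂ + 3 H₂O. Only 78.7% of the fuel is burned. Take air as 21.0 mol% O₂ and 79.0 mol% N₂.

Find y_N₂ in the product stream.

Stoichiometric O₂ = 3.5 × 275 = 962.5 mol; O₂ fed = 962.5 × 1.314 = 1265 mol.
N₂ fed = 1265 × 79/21 = 4758 mol.
Fuel reacted = 0.787 × 275 → ξ = 216.4 mol.
Outlet (n = n₀ + ν ξ):
  C₂H₆: 275 − 1(216.4) = 58.57
  O₂: 1265 − 3.5(216.4) = 507.2
  N₂: 4758 (inert)
  CO₂: 0 + 2(216.4) = 432.9
  H₂O: 0 + 3(216.4) = 649.3
Total out = 6406 mol; y_N₂ = 4758 / 6406 = 0.7427.

0.743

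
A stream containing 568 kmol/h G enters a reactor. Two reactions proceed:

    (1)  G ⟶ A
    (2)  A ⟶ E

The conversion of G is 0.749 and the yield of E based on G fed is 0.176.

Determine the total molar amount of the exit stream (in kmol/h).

568 kmol/h

Conversion of G: G consumed = 1ξ₁ = 0.749 × 568 → ξ₁ = 425.4 kmol/h.
Yield of E: 1ξ₂ / 568 = 0.176 → ξ₂ = 99.97 kmol/h.
Outlet amounts (n = n₀ + Σ ν·ξ):
  G: 568 − 1(425.4) = 142.6
  A: 0 + 1(425.4) − 1(99.97) = 325.5
  E: 0 + 1(99.97) = 99.97
Total out = 142.6 + 325.5 + 99.97 = 568 kmol/h.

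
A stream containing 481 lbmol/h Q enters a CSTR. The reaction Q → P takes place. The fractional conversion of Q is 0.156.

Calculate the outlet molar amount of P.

75 lbmol/h

Q reacted = 0.156 × 481 = 75.04 lbmol/h; ν_Q = −1, so ξ = 75.04/1 = 75.04 lbmol/h.
Outlet amounts (n = n₀ + ν ξ):
  Q: 481 − 1(75.04) = 406
  P: 0 + 1(75.04) = 75.04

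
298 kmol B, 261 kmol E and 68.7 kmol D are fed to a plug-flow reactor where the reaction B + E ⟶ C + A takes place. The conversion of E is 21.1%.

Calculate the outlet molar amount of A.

E reacted = 0.211 × 261 = 55.07 kmol; ν_E = −1, so ξ = 55.07/1 = 55.07 kmol.
Outlet amounts (n = n₀ + ν ξ):
  B: 298 − 1(55.07) = 242.9
  E: 261 − 1(55.07) = 205.9
  C: 0 + 1(55.07) = 55.07
  A: 0 + 1(55.07) = 55.07
  D: 68.7 (inert)

55.1 kmol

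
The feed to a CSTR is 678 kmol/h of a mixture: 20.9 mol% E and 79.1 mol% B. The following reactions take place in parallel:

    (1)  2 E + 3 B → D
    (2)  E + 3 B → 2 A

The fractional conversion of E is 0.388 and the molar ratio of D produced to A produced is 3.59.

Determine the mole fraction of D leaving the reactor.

0.0452

Conversion of E: E consumed = 0.388 × 141.7 = 54.98 kmol/h = 2ξ₁ + 1ξ₂.
Selectivity: 1ξ₁ / (2ξ₂) = 3.59 → ξ₁ = 7.18 ξ₂.
Substitute: (2·7.18 + 1) ξ₂ = 54.98 → ξ₂ = 3.579 kmol/h, ξ₁ = 25.7 kmol/h.
Outlet amounts (n = n₀ + Σ ν·ξ):
  E: 141.7 − 2(25.7) − 1(3.579) = 86.72
  B: 536.3 − 3(25.7) − 3(3.579) = 448.5
  D: 0 + 1(25.7) = 25.7
  A: 0 + 2(3.579) = 7.159
Total out = 568 kmol/h; y_D = 25.7 / 568 = 0.04524.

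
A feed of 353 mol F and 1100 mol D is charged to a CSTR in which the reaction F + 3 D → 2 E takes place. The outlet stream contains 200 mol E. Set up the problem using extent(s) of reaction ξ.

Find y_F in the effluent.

For E: n = n₀ + 2ξ → 200 = 0 + 2ξ, giving ξ = 100 mol.
Outlet amounts (n = n₀ + ν ξ):
  F: 353 − 1(100) = 253
  D: 1100 − 3(100) = 800
  E: 0 + 2(100) = 200
Total out = 1253 mol; y_F = 253 / 1253 = 0.2019.

0.202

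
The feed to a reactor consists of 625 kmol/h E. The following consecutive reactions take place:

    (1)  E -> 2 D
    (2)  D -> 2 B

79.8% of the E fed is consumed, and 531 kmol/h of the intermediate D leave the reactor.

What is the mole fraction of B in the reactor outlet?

0.587

Conversion of E: E consumed = 1ξ₁ = 0.798 × 625 → ξ₁ = 498.8 kmol/h.
D balance: n_D = 0 + 2ξ₁ − 1ξ₂ = 531 → ξ₂ = (2·498.8 − 531)/1 = 466.5 kmol/h.
Outlet amounts (n = n₀ + Σ ν·ξ):
  E: 625 − 1(498.8) = 126.2
  D: 0 + 2(498.8) − 1(466.5) = 531
  B: 0 + 2(466.5) = 933
Total out = 1590 kmol/h; y_B = 933 / 1590 = 0.5867.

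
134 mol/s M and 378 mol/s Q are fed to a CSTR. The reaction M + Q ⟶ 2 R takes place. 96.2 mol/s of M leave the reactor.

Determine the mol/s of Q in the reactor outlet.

For M: n = n₀ − 1ξ → 96.2 = 134 − 1ξ, giving ξ = 37.8 mol/s.
Outlet amounts (n = n₀ + ν ξ):
  M: 134 − 1(37.8) = 96.2
  Q: 378 − 1(37.8) = 340.2
  R: 0 + 2(37.8) = 75.6

340 mol/s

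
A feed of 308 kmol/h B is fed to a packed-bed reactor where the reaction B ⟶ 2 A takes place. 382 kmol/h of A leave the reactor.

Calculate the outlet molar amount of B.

For A: n = n₀ + 2ξ → 382 = 0 + 2ξ, giving ξ = 191 kmol/h.
Outlet amounts (n = n₀ + ν ξ):
  B: 308 − 1(191) = 117
  A: 0 + 2(191) = 382

117 kmol/h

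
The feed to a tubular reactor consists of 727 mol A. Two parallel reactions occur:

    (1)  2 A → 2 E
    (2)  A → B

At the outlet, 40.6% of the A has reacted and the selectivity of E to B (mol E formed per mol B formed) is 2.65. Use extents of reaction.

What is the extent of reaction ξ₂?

Conversion of A: A consumed = 0.406 × 727 = 295.2 mol = 2ξ₁ + 1ξ₂.
Selectivity: 2ξ₁ / (1ξ₂) = 2.65 → ξ₁ = 1.325 ξ₂.
Substitute: (2·1.325 + 1) ξ₂ = 295.2 → ξ₂ = 80.87 mol, ξ₁ = 107.1 mol.
Outlet amounts (n = n₀ + Σ ν·ξ):
  A: 727 − 2(107.1) − 1(80.87) = 431.8
  E: 0 + 2(107.1) = 214.3
  B: 0 + 1(80.87) = 80.87

ξ₂ = 80.9 mol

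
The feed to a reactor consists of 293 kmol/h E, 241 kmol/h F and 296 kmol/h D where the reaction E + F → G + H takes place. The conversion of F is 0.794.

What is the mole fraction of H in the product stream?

0.231

F reacted = 0.794 × 241 = 191.4 kmol/h; ν_F = −1, so ξ = 191.4/1 = 191.4 kmol/h.
Outlet amounts (n = n₀ + ν ξ):
  E: 293 − 1(191.4) = 101.6
  F: 241 − 1(191.4) = 49.65
  G: 0 + 1(191.4) = 191.4
  H: 0 + 1(191.4) = 191.4
  D: 296 (inert)
Total out = 830 kmol/h; y_H = 191.4 / 830 = 0.2305.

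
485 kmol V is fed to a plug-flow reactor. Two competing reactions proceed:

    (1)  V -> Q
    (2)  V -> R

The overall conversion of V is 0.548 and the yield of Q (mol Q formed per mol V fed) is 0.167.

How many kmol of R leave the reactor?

Yield of Q: 1ξ₁ / 485 = 0.167 → ξ₁ = 81 kmol.
Conversion of V: 1ξ₁ + 1ξ₂ = 0.548 × 485 = 265.8 → ξ₂ = 184.8 kmol.
Outlet amounts (n = n₀ + Σ ν·ξ):
  V: 485 − 1(81) − 1(184.8) = 219.2
  Q: 0 + 1(81) = 81
  R: 0 + 1(184.8) = 184.8

185 kmol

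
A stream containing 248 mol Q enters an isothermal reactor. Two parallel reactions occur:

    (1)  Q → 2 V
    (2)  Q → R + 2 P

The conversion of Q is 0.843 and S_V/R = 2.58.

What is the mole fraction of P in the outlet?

Conversion of Q: Q consumed = 0.843 × 248 = 209.1 mol = 1ξ₁ + 1ξ₂.
Selectivity: 2ξ₁ / (1ξ₂) = 2.58 → ξ₁ = 1.29 ξ₂.
Substitute: (1·1.29 + 1) ξ₂ = 209.1 → ξ₂ = 91.29 mol, ξ₁ = 117.8 mol.
Outlet amounts (n = n₀ + Σ ν·ξ):
  Q: 248 − 1(117.8) − 1(91.29) = 38.94
  V: 0 + 2(117.8) = 235.5
  R: 0 + 1(91.29) = 91.29
  P: 0 + 2(91.29) = 182.6
Total out = 548.4 mol; y_P = 182.6 / 548.4 = 0.333.

0.333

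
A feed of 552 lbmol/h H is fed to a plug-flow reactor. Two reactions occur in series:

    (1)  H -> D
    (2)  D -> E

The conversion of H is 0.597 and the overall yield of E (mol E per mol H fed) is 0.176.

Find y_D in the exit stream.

0.421

Conversion of H: H consumed = 1ξ₁ = 0.597 × 552 → ξ₁ = 329.5 lbmol/h.
Yield of E: 1ξ₂ / 552 = 0.176 → ξ₂ = 97.15 lbmol/h.
Outlet amounts (n = n₀ + Σ ν·ξ):
  H: 552 − 1(329.5) = 222.5
  D: 0 + 1(329.5) − 1(97.15) = 232.4
  E: 0 + 1(97.15) = 97.15
Total out = 552 lbmol/h; y_D = 232.4 / 552 = 0.421.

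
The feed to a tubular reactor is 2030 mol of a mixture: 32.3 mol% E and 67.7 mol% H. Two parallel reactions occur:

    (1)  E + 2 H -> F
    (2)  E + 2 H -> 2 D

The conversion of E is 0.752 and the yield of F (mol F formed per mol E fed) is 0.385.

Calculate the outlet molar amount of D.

481 mol

Yield of F: 1ξ₁ / 655.7 = 0.385 → ξ₁ = 252.4 mol.
Conversion of E: 1ξ₁ + 1ξ₂ = 0.752 × 655.7 = 493.1 → ξ₂ = 240.6 mol.
Outlet amounts (n = n₀ + Σ ν·ξ):
  E: 655.7 − 1(252.4) − 1(240.6) = 162.6
  H: 1374 − 2(252.4) − 2(240.6) = 388.2
  F: 0 + 1(252.4) = 252.4
  D: 0 + 2(240.6) = 481.3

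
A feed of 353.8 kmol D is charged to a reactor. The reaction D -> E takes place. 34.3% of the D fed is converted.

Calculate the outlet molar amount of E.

121 kmol

D reacted = 0.343 × 353.8 = 121.4 kmol; ν_D = −1, so ξ = 121.4/1 = 121.4 kmol.
Outlet amounts (n = n₀ + ν ξ):
  D: 353.8 − 1(121.4) = 232.4
  E: 0 + 1(121.4) = 121.4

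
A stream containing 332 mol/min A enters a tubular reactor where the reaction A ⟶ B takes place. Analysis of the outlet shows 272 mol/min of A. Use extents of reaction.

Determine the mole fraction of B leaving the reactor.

For A: n = n₀ − 1ξ → 272 = 332 − 1ξ, giving ξ = 60 mol/min.
Outlet amounts (n = n₀ + ν ξ):
  A: 332 − 1(60) = 272
  B: 0 + 1(60) = 60
Total out = 332 mol/min; y_B = 60 / 332 = 0.1807.

0.181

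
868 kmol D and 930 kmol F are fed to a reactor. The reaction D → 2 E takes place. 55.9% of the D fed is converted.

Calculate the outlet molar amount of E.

970 kmol

D reacted = 0.559 × 868 = 485.2 kmol; ν_D = −1, so ξ = 485.2/1 = 485.2 kmol.
Outlet amounts (n = n₀ + ν ξ):
  D: 868 − 1(485.2) = 382.8
  E: 0 + 2(485.2) = 970.4
  F: 930 (inert)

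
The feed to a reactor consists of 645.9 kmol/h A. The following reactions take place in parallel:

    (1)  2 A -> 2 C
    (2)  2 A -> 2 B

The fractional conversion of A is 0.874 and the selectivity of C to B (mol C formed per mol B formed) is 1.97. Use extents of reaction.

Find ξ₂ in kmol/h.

ξ₂ = 95 kmol/h

Conversion of A: A consumed = 0.874 × 645.9 = 564.5 kmol/h = 2ξ₁ + 2ξ₂.
Selectivity: 2ξ₁ / (2ξ₂) = 1.97 → ξ₁ = 1.97 ξ₂.
Substitute: (2·1.97 + 2) ξ₂ = 564.5 → ξ₂ = 95.04 kmol/h, ξ₁ = 187.2 kmol/h.
Outlet amounts (n = n₀ + Σ ν·ξ):
  A: 645.9 − 2(187.2) − 2(95.04) = 81.38
  C: 0 + 2(187.2) = 374.4
  B: 0 + 2(95.04) = 190.1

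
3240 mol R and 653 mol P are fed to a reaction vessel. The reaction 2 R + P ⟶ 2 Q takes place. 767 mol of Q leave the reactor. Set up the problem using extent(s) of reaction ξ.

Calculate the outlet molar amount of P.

For Q: n = n₀ + 2ξ → 767 = 0 + 2ξ, giving ξ = 383.5 mol.
Outlet amounts (n = n₀ + ν ξ):
  R: 3240 − 2(383.5) = 2473
  P: 653 − 1(383.5) = 269.5
  Q: 0 + 2(383.5) = 767

270 mol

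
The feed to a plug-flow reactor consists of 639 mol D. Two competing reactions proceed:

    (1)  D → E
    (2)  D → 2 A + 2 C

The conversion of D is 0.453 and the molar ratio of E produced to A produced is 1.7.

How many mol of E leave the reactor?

224 mol

Conversion of D: D consumed = 0.453 × 639 = 289.5 mol = 1ξ₁ + 1ξ₂.
Selectivity: 1ξ₁ / (2ξ₂) = 1.7 → ξ₁ = 3.4 ξ₂.
Substitute: (1·3.4 + 1) ξ₂ = 289.5 → ξ₂ = 65.79 mol, ξ₁ = 223.7 mol.
Outlet amounts (n = n₀ + Σ ν·ξ):
  D: 639 − 1(223.7) − 1(65.79) = 349.5
  E: 0 + 1(223.7) = 223.7
  A: 0 + 2(65.79) = 131.6
  C: 0 + 2(65.79) = 131.6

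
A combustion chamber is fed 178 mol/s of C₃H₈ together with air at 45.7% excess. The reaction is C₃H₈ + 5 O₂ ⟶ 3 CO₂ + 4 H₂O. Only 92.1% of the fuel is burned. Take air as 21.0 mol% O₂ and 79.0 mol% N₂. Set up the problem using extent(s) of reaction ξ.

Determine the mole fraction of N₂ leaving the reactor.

Stoichiometric O₂ = 5 × 178 = 890 mol/s; O₂ fed = 890 × 1.457 = 1297 mol/s.
N₂ fed = 1297 × 79/21 = 4878 mol/s.
Fuel reacted = 0.921 × 178 → ξ = 163.9 mol/s.
Outlet (n = n₀ + ν ξ):
  C₃H₈: 178 − 1(163.9) = 14.06
  O₂: 1297 − 5(163.9) = 477
  N₂: 4878 (inert)
  CO₂: 0 + 3(163.9) = 491.8
  H₂O: 0 + 4(163.9) = 655.8
Total out = 6517 mol/s; y_N₂ = 4878 / 6517 = 0.7485.

0.749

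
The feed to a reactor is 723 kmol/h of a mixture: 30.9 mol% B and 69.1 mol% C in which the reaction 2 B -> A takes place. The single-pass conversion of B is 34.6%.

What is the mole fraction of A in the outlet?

B reacted = 0.346 × 223.4 = 77.3 kmol/h; ν_B = −2, so ξ = 77.3/2 = 38.65 kmol/h.
Outlet amounts (n = n₀ + ν ξ):
  B: 223.4 − 2(38.65) = 146.1
  A: 0 + 1(38.65) = 38.65
  C: 499.6 (inert)
Total out = 684.4 kmol/h; y_A = 38.65 / 684.4 = 0.05648.

0.0565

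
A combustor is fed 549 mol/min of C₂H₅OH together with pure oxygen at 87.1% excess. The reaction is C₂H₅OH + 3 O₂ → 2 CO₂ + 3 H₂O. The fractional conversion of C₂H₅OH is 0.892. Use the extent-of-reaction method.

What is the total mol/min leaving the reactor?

4120 mol/min

Stoichiometric O₂ = 3 × 549 = 1647 mol/min; O₂ fed = 1647 × 1.871 = 3082 mol/min.
Fuel reacted = 0.892 × 549 → ξ = 489.7 mol/min.
Outlet (n = n₀ + ν ξ):
  C₂H₅OH: 549 − 1(489.7) = 59.29
  O₂: 3082 − 3(489.7) = 1612
  CO₂: 0 + 2(489.7) = 979.4
  H₂O: 0 + 3(489.7) = 1469
Total out = 59.29 + 1612 + 979.4 + 1469 = 4120 mol/min.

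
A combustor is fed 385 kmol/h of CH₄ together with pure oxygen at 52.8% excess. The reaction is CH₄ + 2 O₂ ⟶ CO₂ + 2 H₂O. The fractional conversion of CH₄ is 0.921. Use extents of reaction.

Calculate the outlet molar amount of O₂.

Stoichiometric O₂ = 2 × 385 = 770 kmol/h; O₂ fed = 770 × 1.528 = 1177 kmol/h.
Fuel reacted = 0.921 × 385 → ξ = 354.6 kmol/h.
Outlet (n = n₀ + ν ξ):
  CH₄: 385 − 1(354.6) = 30.41
  O₂: 1177 − 2(354.6) = 467.4
  CO₂: 0 + 1(354.6) = 354.6
  H₂O: 0 + 2(354.6) = 709.2

467 kmol/h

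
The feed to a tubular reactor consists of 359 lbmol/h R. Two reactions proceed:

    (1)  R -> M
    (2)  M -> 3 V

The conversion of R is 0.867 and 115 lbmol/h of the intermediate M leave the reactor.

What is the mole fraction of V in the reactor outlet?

0.783

Conversion of R: R consumed = 1ξ₁ = 0.867 × 359 → ξ₁ = 311.3 lbmol/h.
M balance: n_M = 0 + 1ξ₁ − 1ξ₂ = 115 → ξ₂ = (1·311.3 − 115)/1 = 196.3 lbmol/h.
Outlet amounts (n = n₀ + Σ ν·ξ):
  R: 359 − 1(311.3) = 47.75
  M: 0 + 1(311.3) − 1(196.3) = 115
  V: 0 + 3(196.3) = 588.8
Total out = 751.5 lbmol/h; y_V = 588.8 / 751.5 = 0.7834.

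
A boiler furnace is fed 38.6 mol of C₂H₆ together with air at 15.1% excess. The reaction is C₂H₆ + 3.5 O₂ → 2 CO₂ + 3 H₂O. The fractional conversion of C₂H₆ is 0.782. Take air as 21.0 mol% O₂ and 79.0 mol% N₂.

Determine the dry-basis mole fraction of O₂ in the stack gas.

Stoichiometric O₂ = 3.5 × 38.6 = 135.1 mol; O₂ fed = 135.1 × 1.151 = 155.5 mol.
N₂ fed = 155.5 × 79/21 = 585 mol.
Fuel reacted = 0.782 × 38.6 → ξ = 30.19 mol.
Outlet (n = n₀ + ν ξ):
  C₂H₆: 38.6 − 1(30.19) = 8.415
  O₂: 155.5 − 3.5(30.19) = 49.85
  N₂: 585 (inert)
  CO₂: 0 + 2(30.19) = 60.37
  H₂O: 0 + 3(30.19) = 90.56
Dry total = 703.6 mol; y_O₂ (dry) = 49.85 / 703.6 = 0.07085.

0.0709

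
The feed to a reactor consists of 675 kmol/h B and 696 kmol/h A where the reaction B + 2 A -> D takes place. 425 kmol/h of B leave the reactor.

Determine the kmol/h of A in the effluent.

196 kmol/h

For B: n = n₀ − 1ξ → 425 = 675 − 1ξ, giving ξ = 250 kmol/h.
Outlet amounts (n = n₀ + ν ξ):
  B: 675 − 1(250) = 425
  A: 696 − 2(250) = 196
  D: 0 + 1(250) = 250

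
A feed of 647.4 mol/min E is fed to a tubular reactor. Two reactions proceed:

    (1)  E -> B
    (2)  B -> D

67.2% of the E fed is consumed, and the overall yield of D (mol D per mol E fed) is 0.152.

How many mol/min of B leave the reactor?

Conversion of E: E consumed = 1ξ₁ = 0.672 × 647.4 → ξ₁ = 435.1 mol/min.
Yield of D: 1ξ₂ / 647.4 = 0.152 → ξ₂ = 98.4 mol/min.
Outlet amounts (n = n₀ + Σ ν·ξ):
  E: 647.4 − 1(435.1) = 212.3
  B: 0 + 1(435.1) − 1(98.4) = 336.6
  D: 0 + 1(98.4) = 98.4

337 mol/min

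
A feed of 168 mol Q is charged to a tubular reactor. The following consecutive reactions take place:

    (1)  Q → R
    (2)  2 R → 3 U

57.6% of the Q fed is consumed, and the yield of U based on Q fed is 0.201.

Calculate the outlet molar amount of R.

Conversion of Q: Q consumed = 1ξ₁ = 0.576 × 168 → ξ₁ = 96.77 mol.
Yield of U: 3ξ₂ / 168 = 0.201 → ξ₂ = 11.26 mol.
Outlet amounts (n = n₀ + Σ ν·ξ):
  Q: 168 − 1(96.77) = 71.23
  R: 0 + 1(96.77) − 2(11.26) = 74.26
  U: 0 + 3(11.26) = 33.77

74.3 mol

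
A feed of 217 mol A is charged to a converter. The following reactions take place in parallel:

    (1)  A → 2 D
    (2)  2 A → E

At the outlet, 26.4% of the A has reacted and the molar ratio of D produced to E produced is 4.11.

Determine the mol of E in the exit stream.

14.1 mol

Conversion of A: A consumed = 0.264 × 217 = 57.29 mol = 1ξ₁ + 2ξ₂.
Selectivity: 2ξ₁ / (1ξ₂) = 4.11 → ξ₁ = 2.055 ξ₂.
Substitute: (1·2.055 + 2) ξ₂ = 57.29 → ξ₂ = 14.13 mol, ξ₁ = 29.03 mol.
Outlet amounts (n = n₀ + Σ ν·ξ):
  A: 217 − 1(29.03) − 2(14.13) = 159.7
  D: 0 + 2(29.03) = 58.07
  E: 0 + 1(14.13) = 14.13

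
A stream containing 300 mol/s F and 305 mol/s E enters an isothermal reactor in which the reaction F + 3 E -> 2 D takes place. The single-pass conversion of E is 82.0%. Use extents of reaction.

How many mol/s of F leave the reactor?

217 mol/s

E reacted = 0.82 × 305 = 250.1 mol/s; ν_E = −3, so ξ = 250.1/3 = 83.37 mol/s.
Outlet amounts (n = n₀ + ν ξ):
  F: 300 − 1(83.37) = 216.6
  E: 305 − 3(83.37) = 54.9
  D: 0 + 2(83.37) = 166.7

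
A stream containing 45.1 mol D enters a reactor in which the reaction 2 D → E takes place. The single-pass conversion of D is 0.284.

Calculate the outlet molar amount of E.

6.4 mol

D reacted = 0.284 × 45.1 = 12.81 mol; ν_D = −2, so ξ = 12.81/2 = 6.404 mol.
Outlet amounts (n = n₀ + ν ξ):
  D: 45.1 − 2(6.404) = 32.29
  E: 0 + 1(6.404) = 6.404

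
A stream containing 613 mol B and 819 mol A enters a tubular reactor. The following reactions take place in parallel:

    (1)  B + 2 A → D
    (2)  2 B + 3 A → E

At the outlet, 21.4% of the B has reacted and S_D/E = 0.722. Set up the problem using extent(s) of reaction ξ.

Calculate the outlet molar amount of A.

605 mol

Conversion of B: B consumed = 0.214 × 613 = 131.2 mol = 1ξ₁ + 2ξ₂.
Selectivity: 1ξ₁ / (1ξ₂) = 0.722 → ξ₁ = 0.722 ξ₂.
Substitute: (1·0.722 + 2) ξ₂ = 131.2 → ξ₂ = 48.19 mol, ξ₁ = 34.8 mol.
Outlet amounts (n = n₀ + Σ ν·ξ):
  B: 613 − 1(34.8) − 2(48.19) = 481.8
  A: 819 − 2(34.8) − 3(48.19) = 604.8
  D: 0 + 1(34.8) = 34.8
  E: 0 + 1(48.19) = 48.19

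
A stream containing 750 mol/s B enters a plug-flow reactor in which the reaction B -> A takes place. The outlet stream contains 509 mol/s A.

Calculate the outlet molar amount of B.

241 mol/s

For A: n = n₀ + 1ξ → 509 = 0 + 1ξ, giving ξ = 509 mol/s.
Outlet amounts (n = n₀ + ν ξ):
  B: 750 − 1(509) = 241
  A: 0 + 1(509) = 509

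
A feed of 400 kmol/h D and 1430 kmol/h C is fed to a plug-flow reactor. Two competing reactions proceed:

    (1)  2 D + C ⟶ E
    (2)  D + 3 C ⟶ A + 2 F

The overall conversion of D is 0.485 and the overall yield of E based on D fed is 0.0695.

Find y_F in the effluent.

Yield of E: 1ξ₁ / 400 = 0.0695 → ξ₁ = 27.8 kmol/h.
Conversion of D: 2ξ₁ + 1ξ₂ = 0.485 × 400 = 194 → ξ₂ = 138.4 kmol/h.
Outlet amounts (n = n₀ + Σ ν·ξ):
  D: 400 − 2(27.8) − 1(138.4) = 206
  C: 1430 − 1(27.8) − 3(138.4) = 987
  E: 0 + 1(27.8) = 27.8
  A: 0 + 1(138.4) = 138.4
  F: 0 + 2(138.4) = 276.8
Total out = 1636 kmol/h; y_F = 276.8 / 1636 = 0.1692.

0.169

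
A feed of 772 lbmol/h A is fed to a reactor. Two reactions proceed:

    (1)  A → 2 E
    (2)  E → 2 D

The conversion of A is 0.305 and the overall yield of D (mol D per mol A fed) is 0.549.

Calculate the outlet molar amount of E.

259 lbmol/h

Conversion of A: A consumed = 1ξ₁ = 0.305 × 772 → ξ₁ = 235.5 lbmol/h.
Yield of D: 2ξ₂ / 772 = 0.549 → ξ₂ = 211.9 lbmol/h.
Outlet amounts (n = n₀ + Σ ν·ξ):
  A: 772 − 1(235.5) = 536.5
  E: 0 + 2(235.5) − 1(211.9) = 259
  D: 0 + 2(211.9) = 423.8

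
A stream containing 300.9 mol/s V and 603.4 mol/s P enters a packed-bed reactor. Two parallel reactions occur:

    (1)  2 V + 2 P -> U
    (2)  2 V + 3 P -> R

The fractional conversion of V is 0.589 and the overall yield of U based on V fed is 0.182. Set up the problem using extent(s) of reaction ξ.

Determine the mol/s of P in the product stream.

392 mol/s

Yield of U: 1ξ₁ / 300.9 = 0.182 → ξ₁ = 54.76 mol/s.
Conversion of V: 2ξ₁ + 2ξ₂ = 0.589 × 300.9 = 177.2 → ξ₂ = 33.85 mol/s.
Outlet amounts (n = n₀ + Σ ν·ξ):
  V: 300.9 − 2(54.76) − 2(33.85) = 123.7
  P: 603.4 − 2(54.76) − 3(33.85) = 392.3
  U: 0 + 1(54.76) = 54.76
  R: 0 + 1(33.85) = 33.85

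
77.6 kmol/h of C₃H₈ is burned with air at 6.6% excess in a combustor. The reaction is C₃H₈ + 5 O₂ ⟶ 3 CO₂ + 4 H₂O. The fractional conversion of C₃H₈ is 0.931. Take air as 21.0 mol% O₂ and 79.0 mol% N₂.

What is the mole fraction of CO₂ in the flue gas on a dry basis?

Stoichiometric O₂ = 5 × 77.6 = 388 kmol/h; O₂ fed = 388 × 1.066 = 413.6 kmol/h.
N₂ fed = 413.6 × 79/21 = 1556 kmol/h.
Fuel reacted = 0.931 × 77.6 → ξ = 72.25 kmol/h.
Outlet (n = n₀ + ν ξ):
  C₃H₈: 77.6 − 1(72.25) = 5.354
  O₂: 413.6 − 5(72.25) = 52.38
  N₂: 1556 (inert)
  CO₂: 0 + 3(72.25) = 216.7
  H₂O: 0 + 4(72.25) = 289
Dry total = 1830 kmol/h; y_CO₂ (dry) = 216.7 / 1830 = 0.1184.

0.118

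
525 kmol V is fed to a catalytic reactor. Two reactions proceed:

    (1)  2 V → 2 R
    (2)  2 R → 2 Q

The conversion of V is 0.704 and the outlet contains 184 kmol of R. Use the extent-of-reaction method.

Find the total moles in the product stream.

Conversion of V: V consumed = 2ξ₁ = 0.704 × 525 → ξ₁ = 184.8 kmol.
R balance: n_R = 0 + 2ξ₁ − 2ξ₂ = 184 → ξ₂ = (2·184.8 − 184)/2 = 92.8 kmol.
Outlet amounts (n = n₀ + Σ ν·ξ):
  V: 525 − 2(184.8) = 155.4
  R: 0 + 2(184.8) − 2(92.8) = 184
  Q: 0 + 2(92.8) = 185.6
Total out = 155.4 + 184 + 185.6 = 525 kmol.

525 kmol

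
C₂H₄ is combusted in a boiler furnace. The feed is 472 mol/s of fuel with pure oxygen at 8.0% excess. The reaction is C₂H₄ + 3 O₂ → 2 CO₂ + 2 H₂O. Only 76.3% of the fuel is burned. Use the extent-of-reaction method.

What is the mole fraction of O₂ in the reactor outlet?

Stoichiometric O₂ = 3 × 472 = 1416 mol/s; O₂ fed = 1416 × 1.080 = 1529 mol/s.
Fuel reacted = 0.763 × 472 → ξ = 360.1 mol/s.
Outlet (n = n₀ + ν ξ):
  C₂H₄: 472 − 1(360.1) = 111.9
  O₂: 1529 − 3(360.1) = 448.9
  CO₂: 0 + 2(360.1) = 720.3
  H₂O: 0 + 2(360.1) = 720.3
Total out = 2001 mol/s; y_O₂ = 448.9 / 2001 = 0.2243.

0.224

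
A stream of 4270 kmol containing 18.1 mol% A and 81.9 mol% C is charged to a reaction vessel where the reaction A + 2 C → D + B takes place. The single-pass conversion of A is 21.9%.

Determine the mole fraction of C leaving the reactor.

A reacted = 0.219 × 772.9 = 169.3 kmol; ν_A = −1, so ξ = 169.3/1 = 169.3 kmol.
Outlet amounts (n = n₀ + ν ξ):
  A: 772.9 − 1(169.3) = 603.6
  C: 3497 − 2(169.3) = 3159
  D: 0 + 1(169.3) = 169.3
  B: 0 + 1(169.3) = 169.3
Total out = 4101 kmol; y_C = 3159 / 4101 = 0.7703.

0.77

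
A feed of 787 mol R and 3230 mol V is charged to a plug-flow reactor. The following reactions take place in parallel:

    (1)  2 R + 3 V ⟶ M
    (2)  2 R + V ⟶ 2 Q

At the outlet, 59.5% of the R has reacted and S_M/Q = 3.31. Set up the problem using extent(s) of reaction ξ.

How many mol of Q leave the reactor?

Conversion of R: R consumed = 0.595 × 787 = 468.3 mol = 2ξ₁ + 2ξ₂.
Selectivity: 1ξ₁ / (2ξ₂) = 3.31 → ξ₁ = 6.62 ξ₂.
Substitute: (2·6.62 + 2) ξ₂ = 468.3 → ξ₂ = 30.73 mol, ξ₁ = 203.4 mol.
Outlet amounts (n = n₀ + Σ ν·ξ):
  R: 787 − 2(203.4) − 2(30.73) = 318.7
  V: 3230 − 3(203.4) − 1(30.73) = 2589
  M: 0 + 1(203.4) = 203.4
  Q: 0 + 2(30.73) = 61.45

61.5 mol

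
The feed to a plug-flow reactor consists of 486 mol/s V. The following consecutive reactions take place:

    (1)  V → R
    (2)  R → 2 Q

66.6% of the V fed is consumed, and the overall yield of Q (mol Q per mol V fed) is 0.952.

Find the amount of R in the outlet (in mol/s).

92.3 mol/s

Conversion of V: V consumed = 1ξ₁ = 0.666 × 486 → ξ₁ = 323.7 mol/s.
Yield of Q: 2ξ₂ / 486 = 0.952 → ξ₂ = 231.3 mol/s.
Outlet amounts (n = n₀ + Σ ν·ξ):
  V: 486 − 1(323.7) = 162.3
  R: 0 + 1(323.7) − 1(231.3) = 92.34
  Q: 0 + 2(231.3) = 462.7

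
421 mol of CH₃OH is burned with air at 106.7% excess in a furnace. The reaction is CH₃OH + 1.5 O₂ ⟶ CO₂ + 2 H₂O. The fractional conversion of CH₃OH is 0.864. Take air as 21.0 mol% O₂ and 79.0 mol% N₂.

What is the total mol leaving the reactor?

Stoichiometric O₂ = 1.5 × 421 = 631.5 mol; O₂ fed = 631.5 × 2.067 = 1305 mol.
N₂ fed = 1305 × 79/21 = 4910 mol.
Fuel reacted = 0.864 × 421 → ξ = 363.7 mol.
Outlet (n = n₀ + ν ξ):
  CH₃OH: 421 − 1(363.7) = 57.26
  O₂: 1305 − 1.5(363.7) = 759.7
  N₂: 4910 (inert)
  CO₂: 0 + 1(363.7) = 363.7
  H₂O: 0 + 2(363.7) = 727.5
Total out = 57.26 + 759.7 + 4910 + 363.7 + 727.5 = 6819 mol.

6820 mol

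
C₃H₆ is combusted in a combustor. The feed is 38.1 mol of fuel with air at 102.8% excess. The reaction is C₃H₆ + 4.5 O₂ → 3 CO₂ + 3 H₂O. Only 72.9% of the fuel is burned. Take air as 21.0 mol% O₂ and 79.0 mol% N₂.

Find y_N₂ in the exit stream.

Stoichiometric O₂ = 4.5 × 38.1 = 171.5 mol; O₂ fed = 171.5 × 2.028 = 347.7 mol.
N₂ fed = 347.7 × 79/21 = 1308 mol.
Fuel reacted = 0.729 × 38.1 → ξ = 27.77 mol.
Outlet (n = n₀ + ν ξ):
  C₃H₆: 38.1 − 1(27.77) = 10.33
  O₂: 347.7 − 4.5(27.77) = 222.7
  N₂: 1308 (inert)
  CO₂: 0 + 3(27.77) = 83.32
  H₂O: 0 + 3(27.77) = 83.32
Total out = 1708 mol; y_N₂ = 1308 / 1708 = 0.766.

0.766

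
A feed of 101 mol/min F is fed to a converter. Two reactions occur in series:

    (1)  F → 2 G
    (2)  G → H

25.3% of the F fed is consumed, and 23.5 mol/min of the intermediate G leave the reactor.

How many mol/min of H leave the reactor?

Conversion of F: F consumed = 1ξ₁ = 0.253 × 101 → ξ₁ = 25.55 mol/min.
G balance: n_G = 0 + 2ξ₁ − 1ξ₂ = 23.5 → ξ₂ = (2·25.55 − 23.5)/1 = 27.61 mol/min.
Outlet amounts (n = n₀ + Σ ν·ξ):
  F: 101 − 1(25.55) = 75.45
  G: 0 + 2(25.55) − 1(27.61) = 23.5
  H: 0 + 1(27.61) = 27.61

27.6 mol/min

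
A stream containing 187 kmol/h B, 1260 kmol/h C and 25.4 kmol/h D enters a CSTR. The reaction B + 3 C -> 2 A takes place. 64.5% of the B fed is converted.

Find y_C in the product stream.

B reacted = 0.645 × 187 = 120.6 kmol/h; ν_B = −1, so ξ = 120.6/1 = 120.6 kmol/h.
Outlet amounts (n = n₀ + ν ξ):
  B: 187 − 1(120.6) = 66.38
  C: 1260 − 3(120.6) = 898.2
  A: 0 + 2(120.6) = 241.2
  D: 25.4 (inert)
Total out = 1231 kmol/h; y_C = 898.2 / 1231 = 0.7295.

0.73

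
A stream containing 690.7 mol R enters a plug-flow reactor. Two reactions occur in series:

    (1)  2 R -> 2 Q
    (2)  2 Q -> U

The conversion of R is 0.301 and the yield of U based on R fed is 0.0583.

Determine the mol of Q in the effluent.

Conversion of R: R consumed = 2ξ₁ = 0.301 × 690.7 → ξ₁ = 104 mol.
Yield of U: 1ξ₂ / 690.7 = 0.0583 → ξ₂ = 40.27 mol.
Outlet amounts (n = n₀ + Σ ν·ξ):
  R: 690.7 − 2(104) = 482.8
  Q: 0 + 2(104) − 2(40.27) = 127.4
  U: 0 + 1(40.27) = 40.27

127 mol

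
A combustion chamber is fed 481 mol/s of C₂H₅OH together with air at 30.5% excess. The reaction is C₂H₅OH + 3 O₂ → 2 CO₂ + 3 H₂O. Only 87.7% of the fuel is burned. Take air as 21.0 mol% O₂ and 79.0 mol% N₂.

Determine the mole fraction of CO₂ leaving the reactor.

Stoichiometric O₂ = 3 × 481 = 1443 mol/s; O₂ fed = 1443 × 1.305 = 1883 mol/s.
N₂ fed = 1883 × 79/21 = 7084 mol/s.
Fuel reacted = 0.877 × 481 → ξ = 421.8 mol/s.
Outlet (n = n₀ + ν ξ):
  C₂H₅OH: 481 − 1(421.8) = 59.16
  O₂: 1883 − 3(421.8) = 617.6
  N₂: 7084 (inert)
  CO₂: 0 + 2(421.8) = 843.7
  H₂O: 0 + 3(421.8) = 1266
Total out = 9870 mol/s; y_CO₂ = 843.7 / 9870 = 0.08548.

0.0855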